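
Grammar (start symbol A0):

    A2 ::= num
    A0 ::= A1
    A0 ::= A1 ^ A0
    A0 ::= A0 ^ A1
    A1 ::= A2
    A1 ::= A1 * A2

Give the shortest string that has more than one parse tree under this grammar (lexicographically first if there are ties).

num ^ num

length 1: no string has ≥2 trees
length 3: num ^ num has 2 parse trees

Two derivations of num ^ num:
  A0 ⇒ A1 ^ A0 ⇒ A2 ^ A0 ⇒ num ^ A0 ⇒ num ^ A1 ⇒ num ^ A2 ⇒ num ^ num
  A0 ⇒ A0 ^ A1 ⇒ A1 ^ A1 ⇒ A2 ^ A1 ⇒ num ^ A1 ⇒ num ^ A2 ⇒ num ^ num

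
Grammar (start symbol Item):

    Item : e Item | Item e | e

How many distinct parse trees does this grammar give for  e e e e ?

8

Parse trees for e e e e:
  [Item e [Item e [Item e [Item e]]]]
  [Item e [Item e [Item [Item e] e]]]
  [Item e [Item [Item e [Item e]] e]]
  [Item e [Item [Item [Item e] e] e]]
  [Item [Item e [Item e [Item e]]] e]
  [Item [Item e [Item [Item e] e]] e]
  [Item [Item [Item e [Item e]] e] e]
  [Item [Item [Item [Item e] e] e] e]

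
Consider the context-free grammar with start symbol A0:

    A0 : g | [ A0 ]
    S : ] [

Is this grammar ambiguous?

(S is unreachable from A0, so its rules don't affect L(A0).) Each string is a nest of matched brackets around a single atom. An opening bracket forces the recursive rule; an atom forces the base rule.

Unambiguous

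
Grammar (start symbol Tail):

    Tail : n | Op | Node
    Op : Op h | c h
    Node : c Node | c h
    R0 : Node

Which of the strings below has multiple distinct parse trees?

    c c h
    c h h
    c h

c h

c c h: 1 tree
c h h: 1 tree
c h: 2 trees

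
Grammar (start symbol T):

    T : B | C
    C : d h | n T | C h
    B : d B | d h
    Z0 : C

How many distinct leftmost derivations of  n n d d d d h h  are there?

Parse trees for n n d d d d h h:
  [T [C n [T [C [C n [T [B d [B d [B d [B d h]]]]]] h]]]]
  [T [C [C n [T [C n [T [B d [B d [B d [B d h]]]]]]]] h]]

2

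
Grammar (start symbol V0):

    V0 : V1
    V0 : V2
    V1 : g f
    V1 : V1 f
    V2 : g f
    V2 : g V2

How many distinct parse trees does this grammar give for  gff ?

Parse trees for gff:
  [V0 [V1 [V1 g f] f]]

1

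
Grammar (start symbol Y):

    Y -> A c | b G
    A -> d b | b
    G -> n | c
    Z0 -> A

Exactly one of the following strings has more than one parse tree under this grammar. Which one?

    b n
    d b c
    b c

b c

b n: 1 tree
d b c: 1 tree
b c: 2 trees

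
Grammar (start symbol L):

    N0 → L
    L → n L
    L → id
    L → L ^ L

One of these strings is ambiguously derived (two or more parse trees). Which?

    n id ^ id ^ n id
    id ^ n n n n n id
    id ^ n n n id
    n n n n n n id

n id ^ id ^ n id

n id ^ id ^ n id: 5 trees
id ^ n n n n n id: 1 tree
id ^ n n n id: 1 tree
n n n n n n id: 1 tree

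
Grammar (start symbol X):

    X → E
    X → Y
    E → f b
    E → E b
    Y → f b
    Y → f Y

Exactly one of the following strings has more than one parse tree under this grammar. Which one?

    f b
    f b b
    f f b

f b: 2 trees
f b b: 1 tree
f f b: 1 tree

f b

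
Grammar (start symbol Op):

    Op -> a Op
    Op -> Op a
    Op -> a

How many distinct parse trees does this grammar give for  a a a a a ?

16

Parse trees for a a a a a (showing first 6 of 16):
  [Op a [Op a [Op a [Op a [Op a]]]]]
  [Op a [Op a [Op a [Op [Op a] a]]]]
  [Op a [Op a [Op [Op a [Op a]] a]]]
  [Op a [Op a [Op [Op [Op a] a] a]]]
  [Op a [Op [Op a [Op a [Op a]]] a]]
  [Op a [Op [Op a [Op [Op a] a]] a]]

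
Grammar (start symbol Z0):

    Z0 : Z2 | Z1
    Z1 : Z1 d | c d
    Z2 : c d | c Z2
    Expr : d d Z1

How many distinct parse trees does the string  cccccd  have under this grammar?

1

Parse trees for cccccd:
  [Z0 [Z2 c [Z2 c [Z2 c [Z2 c [Z2 c d]]]]]]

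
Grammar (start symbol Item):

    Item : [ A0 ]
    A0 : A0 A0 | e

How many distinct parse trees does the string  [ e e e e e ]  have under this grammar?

Parse trees for [ e e e e e ] (showing first 6 of 14):
  [Item [ [A0 [A0 e] [A0 [A0 e] [A0 [A0 e] [A0 [A0 e] [A0 e]]]]] ]]
  [Item [ [A0 [A0 e] [A0 [A0 e] [A0 [A0 [A0 e] [A0 e]] [A0 e]]]] ]]
  [Item [ [A0 [A0 e] [A0 [A0 [A0 e] [A0 e]] [A0 [A0 e] [A0 e]]]] ]]
  [Item [ [A0 [A0 e] [A0 [A0 [A0 e] [A0 [A0 e] [A0 e]]] [A0 e]]] ]]
  [Item [ [A0 [A0 e] [A0 [A0 [A0 [A0 e] [A0 e]] [A0 e]] [A0 e]]] ]]
  [Item [ [A0 [A0 [A0 e] [A0 e]] [A0 [A0 e] [A0 [A0 e] [A0 e]]]] ]]

14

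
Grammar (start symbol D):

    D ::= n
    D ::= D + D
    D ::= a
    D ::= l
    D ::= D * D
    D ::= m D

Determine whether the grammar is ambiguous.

Witness: m a * a

Derivation 1: D ⇒ D * D ⇒ m D * D ⇒ m a * D ⇒ m a * a
Derivation 2: D ⇒ m D ⇒ m D * D ⇒ m a * D ⇒ m a * a

Two distinct leftmost derivations for the same string.

Ambiguous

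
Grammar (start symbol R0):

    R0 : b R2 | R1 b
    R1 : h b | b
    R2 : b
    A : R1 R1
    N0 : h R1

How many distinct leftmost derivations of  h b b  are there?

1

Parse trees for h b b:
  [R0 [R1 h b] b]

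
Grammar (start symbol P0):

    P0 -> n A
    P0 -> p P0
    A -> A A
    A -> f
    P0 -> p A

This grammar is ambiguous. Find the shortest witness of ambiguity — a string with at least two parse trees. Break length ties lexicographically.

length 2: no string has ≥2 trees
length 3: no string has ≥2 trees
length 4: n f f f has 2 parse trees

Two derivations of n f f f:
  P0 ⇒ n A ⇒ n A A ⇒ n A A A ⇒ n f A A ⇒ n f f A ⇒ n f f f
  P0 ⇒ n A ⇒ n A A ⇒ n f A ⇒ n f A A ⇒ n f f A ⇒ n f f f

n f f f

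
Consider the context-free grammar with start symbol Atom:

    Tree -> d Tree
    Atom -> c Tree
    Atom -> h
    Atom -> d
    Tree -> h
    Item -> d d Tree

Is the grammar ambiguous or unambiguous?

(Item is unreachable from Atom, so its rules don't affect L(Atom).) Restricted to the reachable nonterminals, every rule has the form A → t or A → t B, and no two rules for the same A share a first terminal. The grammar encodes a DFA — one run per string.

Unambiguous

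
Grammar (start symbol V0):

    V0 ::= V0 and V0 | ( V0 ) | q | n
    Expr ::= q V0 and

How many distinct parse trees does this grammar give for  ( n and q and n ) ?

2

Parse trees for ( n and q and n ):
  [V0 ( [V0 [V0 n] and [V0 [V0 q] and [V0 n]]] )]
  [V0 ( [V0 [V0 [V0 n] and [V0 q]] and [V0 n]] )]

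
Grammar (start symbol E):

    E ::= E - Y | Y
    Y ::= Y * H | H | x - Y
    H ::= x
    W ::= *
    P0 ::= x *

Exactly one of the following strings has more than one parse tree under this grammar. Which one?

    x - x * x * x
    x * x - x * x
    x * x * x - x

x - x * x * x: 4 trees
x * x - x * x: 1 tree
x * x * x - x: 1 tree

x - x * x * x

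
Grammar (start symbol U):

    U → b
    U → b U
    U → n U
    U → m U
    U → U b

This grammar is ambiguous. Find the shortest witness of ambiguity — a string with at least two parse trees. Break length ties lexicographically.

b b

length 1: no string has ≥2 trees
length 2: b b has 2 parse trees

Two derivations of b b:
  U ⇒ b U ⇒ b b
  U ⇒ U b ⇒ b b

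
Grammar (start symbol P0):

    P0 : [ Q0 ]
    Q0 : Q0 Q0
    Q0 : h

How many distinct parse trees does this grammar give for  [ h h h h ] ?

Parse trees for [ h h h h ]:
  [P0 [ [Q0 [Q0 h] [Q0 [Q0 h] [Q0 [Q0 h] [Q0 h]]]] ]]
  [P0 [ [Q0 [Q0 h] [Q0 [Q0 [Q0 h] [Q0 h]] [Q0 h]]] ]]
  [P0 [ [Q0 [Q0 [Q0 h] [Q0 h]] [Q0 [Q0 h] [Q0 h]]] ]]
  [P0 [ [Q0 [Q0 [Q0 h] [Q0 [Q0 h] [Q0 h]]] [Q0 h]] ]]
  [P0 [ [Q0 [Q0 [Q0 [Q0 h] [Q0 h]] [Q0 h]] [Q0 h]] ]]

5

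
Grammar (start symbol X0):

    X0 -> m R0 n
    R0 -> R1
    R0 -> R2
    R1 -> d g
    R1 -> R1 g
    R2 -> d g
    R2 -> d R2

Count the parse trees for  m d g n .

Parse trees for m d g n:
  [X0 m [R0 [R1 d g]] n]
  [X0 m [R0 [R2 d g]] n]

2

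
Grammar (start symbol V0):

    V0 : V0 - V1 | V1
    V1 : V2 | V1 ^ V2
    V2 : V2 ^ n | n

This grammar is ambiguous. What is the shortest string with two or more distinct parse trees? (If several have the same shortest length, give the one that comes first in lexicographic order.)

length 1: no string has ≥2 trees
length 3: n ^ n has 2 parse trees

Two derivations of n ^ n:
  V0 ⇒ V1 ⇒ V2 ⇒ V2 ^ n ⇒ n ^ n
  V0 ⇒ V1 ⇒ V1 ^ V2 ⇒ V2 ^ V2 ⇒ n ^ V2 ⇒ n ^ n

n ^ n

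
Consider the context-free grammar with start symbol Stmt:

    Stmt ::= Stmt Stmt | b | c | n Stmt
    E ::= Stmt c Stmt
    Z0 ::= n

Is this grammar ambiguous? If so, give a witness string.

Witness: b b b

Derivation 1: Stmt ⇒ Stmt Stmt ⇒ Stmt Stmt Stmt ⇒ b Stmt Stmt ⇒ b b Stmt ⇒ b b b
Derivation 2: Stmt ⇒ Stmt Stmt ⇒ b Stmt ⇒ b Stmt Stmt ⇒ b b Stmt ⇒ b b b

Two distinct leftmost derivations for the same string.

Ambiguous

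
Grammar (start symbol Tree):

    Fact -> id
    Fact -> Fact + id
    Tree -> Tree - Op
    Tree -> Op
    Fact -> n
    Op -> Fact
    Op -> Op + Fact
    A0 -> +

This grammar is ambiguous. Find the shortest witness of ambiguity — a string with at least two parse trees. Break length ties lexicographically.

id + id

length 1: no string has ≥2 trees
length 3: id + id has 2 parse trees

Two derivations of id + id:
  Tree ⇒ Op ⇒ Fact ⇒ Fact + id ⇒ id + id
  Tree ⇒ Op ⇒ Op + Fact ⇒ Fact + Fact ⇒ id + Fact ⇒ id + id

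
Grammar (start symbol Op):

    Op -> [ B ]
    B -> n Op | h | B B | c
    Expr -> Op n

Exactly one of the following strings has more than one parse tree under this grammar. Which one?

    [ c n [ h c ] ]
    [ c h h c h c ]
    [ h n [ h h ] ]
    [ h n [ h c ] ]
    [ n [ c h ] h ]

[ c h h c h c ]

[ c n [ h c ] ]: 1 tree
[ c h h c h c ]: 42 trees
[ h n [ h h ] ]: 1 tree
[ h n [ h c ] ]: 1 tree
[ n [ c h ] h ]: 1 tree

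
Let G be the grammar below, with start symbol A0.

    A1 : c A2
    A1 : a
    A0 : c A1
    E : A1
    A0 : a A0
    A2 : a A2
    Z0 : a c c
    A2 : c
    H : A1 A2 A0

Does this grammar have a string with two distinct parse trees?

Unambiguous

(E, Z0, H are unreachable from A0, so their rules don't affect L(A0).) Restricted to the reachable nonterminals, every rule has the form A → t or A → t B, and no two rules for the same A share a first terminal. The grammar encodes a DFA — one run per string.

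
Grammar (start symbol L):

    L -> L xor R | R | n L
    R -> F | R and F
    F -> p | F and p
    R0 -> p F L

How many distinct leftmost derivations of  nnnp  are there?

Parse trees for nnnp:
  [L n [L n [L n [L [R [F p]]]]]]

1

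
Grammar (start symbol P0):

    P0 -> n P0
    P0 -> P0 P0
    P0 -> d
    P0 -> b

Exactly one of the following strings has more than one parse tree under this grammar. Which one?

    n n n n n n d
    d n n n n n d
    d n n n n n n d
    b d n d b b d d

n n n n n n d: 1 tree
d n n n n n d: 1 tree
d n n n n n n d: 1 tree
b d n d b b d d: 255 trees

b d n d b b d d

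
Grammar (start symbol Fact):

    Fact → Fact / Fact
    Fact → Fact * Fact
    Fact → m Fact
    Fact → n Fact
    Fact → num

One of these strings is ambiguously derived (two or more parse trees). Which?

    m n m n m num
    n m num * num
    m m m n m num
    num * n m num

n m num * num

m n m n m num: 1 tree
n m num * num: 3 trees
m m m n m num: 1 tree
num * n m num: 1 tree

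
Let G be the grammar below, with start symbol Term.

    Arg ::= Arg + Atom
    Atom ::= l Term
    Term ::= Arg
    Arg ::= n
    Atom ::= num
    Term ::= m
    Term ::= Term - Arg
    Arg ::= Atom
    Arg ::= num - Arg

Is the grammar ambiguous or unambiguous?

Witness: num - n

Derivation 1: Term ⇒ Arg ⇒ num - Arg ⇒ num - n
Derivation 2: Term ⇒ Term - Arg ⇒ Arg - Arg ⇒ Atom - Arg ⇒ num - Arg ⇒ num - n

Two distinct leftmost derivations for the same string.

Ambiguous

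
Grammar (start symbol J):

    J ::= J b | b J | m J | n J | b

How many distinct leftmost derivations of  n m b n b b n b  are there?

1

Parse trees for n m b n b b n b:
  [J n [J m [J b [J n [J b [J b [J n [J b]]]]]]]]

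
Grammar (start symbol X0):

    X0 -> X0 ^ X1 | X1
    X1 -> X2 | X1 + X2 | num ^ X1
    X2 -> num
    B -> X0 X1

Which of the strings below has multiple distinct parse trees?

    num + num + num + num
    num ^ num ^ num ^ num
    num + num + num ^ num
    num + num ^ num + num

num ^ num ^ num ^ num

num + num + num + num: 1 tree
num ^ num ^ num ^ num: 8 trees
num + num + num ^ num: 1 tree
num + num ^ num + num: 1 tree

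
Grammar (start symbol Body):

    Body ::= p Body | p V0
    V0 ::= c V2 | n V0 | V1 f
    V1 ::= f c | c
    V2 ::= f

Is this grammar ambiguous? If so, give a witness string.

Witness: p c f

Derivation 1: Body ⇒ p V0 ⇒ p c V2 ⇒ p c f
Derivation 2: Body ⇒ p V0 ⇒ p V1 f ⇒ p c f

Two distinct leftmost derivations for the same string.

Ambiguous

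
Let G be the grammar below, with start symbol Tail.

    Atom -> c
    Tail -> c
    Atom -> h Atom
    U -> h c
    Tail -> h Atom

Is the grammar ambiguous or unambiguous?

Unambiguous

(U is unreachable from Tail, so its rules don't affect L(Tail).) The reachable rules are right-linear with at most one rule per (nonterminal, next-terminal) pair. Each input token forces the next rule, so parsing is deterministic.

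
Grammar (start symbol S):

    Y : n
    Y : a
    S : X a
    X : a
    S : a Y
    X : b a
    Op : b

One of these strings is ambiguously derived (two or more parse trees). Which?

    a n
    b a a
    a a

a n: 1 tree
b a a: 1 tree
a a: 2 trees

a a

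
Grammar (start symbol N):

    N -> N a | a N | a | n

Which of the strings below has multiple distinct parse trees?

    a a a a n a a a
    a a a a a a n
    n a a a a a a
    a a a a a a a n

a a a a n a a a: 35 trees
a a a a a a n: 1 tree
n a a a a a a: 1 tree
a a a a a a a n: 1 tree

a a a a n a a a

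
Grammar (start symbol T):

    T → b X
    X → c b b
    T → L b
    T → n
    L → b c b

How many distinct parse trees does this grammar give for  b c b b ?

Parse trees for b c b b:
  [T b [X c b b]]
  [T [L b c b] b]

2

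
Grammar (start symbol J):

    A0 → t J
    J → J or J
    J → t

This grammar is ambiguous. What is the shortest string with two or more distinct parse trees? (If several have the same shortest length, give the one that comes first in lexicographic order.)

length 1: no string has ≥2 trees
length 3: no string has ≥2 trees
length 5: t or t or t has 2 parse trees

Two derivations of t or t or t:
  J ⇒ J or J ⇒ J or J or J ⇒ t or J or J ⇒ t or t or J ⇒ t or t or t
  J ⇒ J or J ⇒ t or J ⇒ t or J or J ⇒ t or t or J ⇒ t or t or t

t or t or t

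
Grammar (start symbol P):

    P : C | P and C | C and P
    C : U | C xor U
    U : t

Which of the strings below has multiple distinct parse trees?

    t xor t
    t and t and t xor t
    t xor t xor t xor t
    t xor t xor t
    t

t xor t: 1 tree
t and t and t xor t: 4 trees
t xor t xor t xor t: 1 tree
t xor t xor t: 1 tree
t: 1 tree

t and t and t xor t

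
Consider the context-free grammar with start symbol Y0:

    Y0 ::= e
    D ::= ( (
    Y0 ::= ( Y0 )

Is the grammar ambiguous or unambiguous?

Unambiguous

Only Y0 is reachable from Y0; ignoring the rest: Each string is a nest of matched brackets around a single atom. An opening bracket forces the recursive rule; an atom forces the base rule.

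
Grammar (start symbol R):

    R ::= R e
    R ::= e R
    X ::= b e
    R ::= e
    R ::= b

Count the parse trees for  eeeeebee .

21

Parse trees for eeeeebee (showing first 6 of 21):
  [R [R [R e [R e [R e [R e [R e [R b]]]]]] e] e]
  [R [R e [R [R e [R e [R e [R e [R b]]]]] e]] e]
  [R [R e [R e [R [R e [R e [R e [R b]]]] e]]] e]
  [R [R e [R e [R e [R [R e [R e [R b]]] e]]]] e]
  [R [R e [R e [R e [R e [R [R e [R b]] e]]]]] e]
  [R [R e [R e [R e [R e [R e [R [R b] e]]]]]] e]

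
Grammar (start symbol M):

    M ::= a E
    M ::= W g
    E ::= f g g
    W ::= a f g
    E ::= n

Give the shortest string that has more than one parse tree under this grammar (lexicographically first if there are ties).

length 2: no string has ≥2 trees
length 4: a f g g has 2 parse trees

Two derivations of a f g g:
  M ⇒ a E ⇒ a f g g
  M ⇒ W g ⇒ a f g g

a f g g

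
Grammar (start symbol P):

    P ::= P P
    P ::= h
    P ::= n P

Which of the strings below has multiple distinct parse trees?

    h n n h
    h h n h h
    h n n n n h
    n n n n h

h h n h h

h n n h: 1 tree
h h n h h: 7 trees
h n n n n h: 1 tree
n n n n h: 1 tree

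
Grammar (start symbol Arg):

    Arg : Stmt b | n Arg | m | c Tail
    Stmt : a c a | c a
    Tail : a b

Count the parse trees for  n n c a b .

Parse trees for n n c a b:
  [Arg n [Arg n [Arg [Stmt c a] b]]]
  [Arg n [Arg n [Arg c [Tail a b]]]]

2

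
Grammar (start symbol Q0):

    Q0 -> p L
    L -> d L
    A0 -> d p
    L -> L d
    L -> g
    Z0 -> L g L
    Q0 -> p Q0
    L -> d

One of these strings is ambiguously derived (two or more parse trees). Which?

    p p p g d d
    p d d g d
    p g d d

p d d g d

p p p g d d: 1 tree
p d d g d: 3 trees
p g d d: 1 tree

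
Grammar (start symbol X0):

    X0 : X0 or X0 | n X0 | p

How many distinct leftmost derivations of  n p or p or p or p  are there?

Parse trees for n p or p or p or p (showing first 6 of 14):
  [X0 [X0 n [X0 p]] or [X0 [X0 p] or [X0 [X0 p] or [X0 p]]]]
  [X0 [X0 n [X0 p]] or [X0 [X0 [X0 p] or [X0 p]] or [X0 p]]]
  [X0 [X0 [X0 n [X0 p]] or [X0 p]] or [X0 [X0 p] or [X0 p]]]
  [X0 [X0 n [X0 [X0 p] or [X0 p]]] or [X0 [X0 p] or [X0 p]]]
  [X0 [X0 [X0 n [X0 p]] or [X0 [X0 p] or [X0 p]]] or [X0 p]]
  [X0 [X0 [X0 [X0 n [X0 p]] or [X0 p]] or [X0 p]] or [X0 p]]

14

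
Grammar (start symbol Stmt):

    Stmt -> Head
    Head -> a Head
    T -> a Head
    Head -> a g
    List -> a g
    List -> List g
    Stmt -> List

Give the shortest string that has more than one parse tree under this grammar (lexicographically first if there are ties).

length 2: a g has 2 parse trees

Two derivations of a g:
  Stmt ⇒ Head ⇒ a g
  Stmt ⇒ List ⇒ a g

a g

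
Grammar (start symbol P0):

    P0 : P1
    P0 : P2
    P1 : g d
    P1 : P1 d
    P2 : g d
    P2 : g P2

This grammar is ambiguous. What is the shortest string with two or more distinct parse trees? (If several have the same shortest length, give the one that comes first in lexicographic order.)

length 2: g d has 2 parse trees

Two derivations of g d:
  P0 ⇒ P1 ⇒ g d
  P0 ⇒ P2 ⇒ g d

g d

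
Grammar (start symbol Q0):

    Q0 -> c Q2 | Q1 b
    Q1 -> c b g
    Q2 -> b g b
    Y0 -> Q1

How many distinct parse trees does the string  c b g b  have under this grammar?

2

Parse trees for c b g b:
  [Q0 c [Q2 b g b]]
  [Q0 [Q1 c b g] b]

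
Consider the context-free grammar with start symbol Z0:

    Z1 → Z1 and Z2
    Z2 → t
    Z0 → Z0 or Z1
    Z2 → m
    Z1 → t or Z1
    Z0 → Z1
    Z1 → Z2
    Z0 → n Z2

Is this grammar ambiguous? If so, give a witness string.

Ambiguous

Witness: t or m

Derivation 1: Z0 ⇒ Z0 or Z1 ⇒ Z1 or Z1 ⇒ Z2 or Z1 ⇒ t or Z1 ⇒ t or Z2 ⇒ t or m
Derivation 2: Z0 ⇒ Z1 ⇒ t or Z1 ⇒ t or Z2 ⇒ t or m

Two distinct leftmost derivations for the same string.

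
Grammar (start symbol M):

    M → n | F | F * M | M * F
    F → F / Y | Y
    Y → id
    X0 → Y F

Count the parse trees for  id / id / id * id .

2

Parse trees for id / id / id * id:
  [M [F [F [F [Y id]] / [Y id]] / [Y id]] * [M [F [Y id]]]]
  [M [M [F [F [F [Y id]] / [Y id]] / [Y id]]] * [F [Y id]]]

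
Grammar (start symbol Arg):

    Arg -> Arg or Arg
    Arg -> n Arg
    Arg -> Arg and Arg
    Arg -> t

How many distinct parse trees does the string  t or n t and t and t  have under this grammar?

Parse trees for t or n t and t and t (showing first 6 of 9):
  [Arg [Arg t] or [Arg n [Arg [Arg t] and [Arg [Arg t] and [Arg t]]]]]
  [Arg [Arg t] or [Arg n [Arg [Arg [Arg t] and [Arg t]] and [Arg t]]]]
  [Arg [Arg t] or [Arg [Arg n [Arg t]] and [Arg [Arg t] and [Arg t]]]]
  [Arg [Arg t] or [Arg [Arg n [Arg [Arg t] and [Arg t]]] and [Arg t]]]
  [Arg [Arg t] or [Arg [Arg [Arg n [Arg t]] and [Arg t]] and [Arg t]]]
  [Arg [Arg [Arg t] or [Arg n [Arg t]]] and [Arg [Arg t] and [Arg t]]]

9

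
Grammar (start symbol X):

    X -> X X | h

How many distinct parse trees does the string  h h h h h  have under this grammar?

14

Parse trees for h h h h h (showing first 6 of 14):
  [X [X h] [X [X h] [X [X h] [X [X h] [X h]]]]]
  [X [X h] [X [X h] [X [X [X h] [X h]] [X h]]]]
  [X [X h] [X [X [X h] [X h]] [X [X h] [X h]]]]
  [X [X h] [X [X [X h] [X [X h] [X h]]] [X h]]]
  [X [X h] [X [X [X [X h] [X h]] [X h]] [X h]]]
  [X [X [X h] [X h]] [X [X h] [X [X h] [X h]]]]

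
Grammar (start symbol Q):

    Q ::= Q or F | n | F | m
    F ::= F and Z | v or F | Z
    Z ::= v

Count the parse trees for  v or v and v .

Parse trees for v or v and v:
  [Q [Q [F [Z v]]] or [F [F [Z v]] and [Z v]]]
  [Q [F [F v or [F [Z v]]] and [Z v]]]
  [Q [F v or [F [F [Z v]] and [Z v]]]]

3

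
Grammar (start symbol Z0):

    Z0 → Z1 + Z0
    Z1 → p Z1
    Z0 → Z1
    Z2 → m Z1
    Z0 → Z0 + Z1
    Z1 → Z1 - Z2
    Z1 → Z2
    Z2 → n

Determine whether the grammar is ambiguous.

Ambiguous

Witness: n + n

Derivation 1: Z0 ⇒ Z1 + Z0 ⇒ Z2 + Z0 ⇒ n + Z0 ⇒ n + Z1 ⇒ n + Z2 ⇒ n + n
Derivation 2: Z0 ⇒ Z0 + Z1 ⇒ Z1 + Z1 ⇒ Z2 + Z1 ⇒ n + Z1 ⇒ n + Z2 ⇒ n + n

Two distinct leftmost derivations for the same string.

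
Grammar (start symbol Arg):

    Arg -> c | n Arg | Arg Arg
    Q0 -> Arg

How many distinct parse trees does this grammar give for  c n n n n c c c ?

Parse trees for c n n n n c c c (showing first 6 of 27):
  [Arg [Arg c] [Arg n [Arg n [Arg n [Arg n [Arg [Arg c] [Arg [Arg c] [Arg c]]]]]]]]
  [Arg [Arg c] [Arg n [Arg n [Arg n [Arg n [Arg [Arg [Arg c] [Arg c]] [Arg c]]]]]]]
  [Arg [Arg c] [Arg n [Arg n [Arg n [Arg [Arg n [Arg c]] [Arg [Arg c] [Arg c]]]]]]]
  [Arg [Arg c] [Arg n [Arg n [Arg n [Arg [Arg n [Arg [Arg c] [Arg c]]] [Arg c]]]]]]
  [Arg [Arg c] [Arg n [Arg n [Arg n [Arg [Arg [Arg n [Arg c]] [Arg c]] [Arg c]]]]]]
  [Arg [Arg c] [Arg n [Arg n [Arg [Arg n [Arg n [Arg c]]] [Arg [Arg c] [Arg c]]]]]]

27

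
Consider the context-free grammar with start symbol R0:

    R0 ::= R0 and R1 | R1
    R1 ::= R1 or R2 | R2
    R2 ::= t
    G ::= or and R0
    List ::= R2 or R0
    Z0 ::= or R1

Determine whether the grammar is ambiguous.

Only R0, R1, R2 are reachable from R0; ignoring the rest: This is a standard precedence ladder (R0 over R1 over R2), with each level left-recursive on its own operator ('and' at R0, 'or' at R1). That structure is LR(1), hence unambiguous.

Unambiguous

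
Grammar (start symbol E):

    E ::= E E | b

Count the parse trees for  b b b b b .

Parse trees for b b b b b (showing first 6 of 14):
  [E [E b] [E [E b] [E [E b] [E [E b] [E b]]]]]
  [E [E b] [E [E b] [E [E [E b] [E b]] [E b]]]]
  [E [E b] [E [E [E b] [E b]] [E [E b] [E b]]]]
  [E [E b] [E [E [E b] [E [E b] [E b]]] [E b]]]
  [E [E b] [E [E [E [E b] [E b]] [E b]] [E b]]]
  [E [E [E b] [E b]] [E [E b] [E [E b] [E b]]]]

14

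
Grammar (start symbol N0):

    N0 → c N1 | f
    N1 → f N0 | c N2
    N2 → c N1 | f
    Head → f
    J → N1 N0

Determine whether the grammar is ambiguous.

(Head, J are unreachable from N0, so their rules don't affect L(N0).) Restricted to the reachable nonterminals, every rule has the form A → t or A → t B, and no two rules for the same A share a first terminal. The grammar encodes a DFA — one run per string.

Unambiguous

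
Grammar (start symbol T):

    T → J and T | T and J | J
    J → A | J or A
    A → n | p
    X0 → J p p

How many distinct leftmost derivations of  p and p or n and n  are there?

4

Parse trees for p and p or n and n:
  [T [J [A p]] and [T [J [J [A p]] or [A n]] and [T [J [A n]]]]]
  [T [J [A p]] and [T [T [J [J [A p]] or [A n]]] and [J [A n]]]]
  [T [T [J [A p]] and [T [J [J [A p]] or [A n]]]] and [J [A n]]]
  [T [T [T [J [A p]]] and [J [J [A p]] or [A n]]] and [J [A n]]]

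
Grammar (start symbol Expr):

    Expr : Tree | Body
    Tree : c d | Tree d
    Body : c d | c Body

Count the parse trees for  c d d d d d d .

1

Parse trees for c d d d d d d:
  [Expr [Tree [Tree [Tree [Tree [Tree [Tree c d] d] d] d] d] d]]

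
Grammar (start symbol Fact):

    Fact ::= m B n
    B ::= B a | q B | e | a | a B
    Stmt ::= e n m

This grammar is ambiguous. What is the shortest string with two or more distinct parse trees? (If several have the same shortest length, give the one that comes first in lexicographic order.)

m a a n

length 3: no string has ≥2 trees
length 4: m a a n has 2 parse trees

Two derivations of m a a n:
  Fact ⇒ m B n ⇒ m B a n ⇒ m a a n
  Fact ⇒ m B n ⇒ m a B n ⇒ m a a n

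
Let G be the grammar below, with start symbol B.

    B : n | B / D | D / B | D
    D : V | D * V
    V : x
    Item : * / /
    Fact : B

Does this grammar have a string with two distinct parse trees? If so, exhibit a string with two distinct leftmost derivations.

Witness: x / x

Derivation 1: B ⇒ B / D ⇒ D / D ⇒ V / D ⇒ x / D ⇒ x / V ⇒ x / x
Derivation 2: B ⇒ D / B ⇒ V / B ⇒ x / B ⇒ x / D ⇒ x / V ⇒ x / x

Two distinct leftmost derivations for the same string.

Ambiguous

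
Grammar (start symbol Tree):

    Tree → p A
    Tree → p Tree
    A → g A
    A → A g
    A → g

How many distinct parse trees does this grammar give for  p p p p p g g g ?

Parse trees for p p p p p g g g:
  [Tree p [Tree p [Tree p [Tree p [Tree p [A g [A g [A g]]]]]]]]
  [Tree p [Tree p [Tree p [Tree p [Tree p [A g [A [A g] g]]]]]]]
  [Tree p [Tree p [Tree p [Tree p [Tree p [A [A g [A g]] g]]]]]]
  [Tree p [Tree p [Tree p [Tree p [Tree p [A [A [A g] g] g]]]]]]

4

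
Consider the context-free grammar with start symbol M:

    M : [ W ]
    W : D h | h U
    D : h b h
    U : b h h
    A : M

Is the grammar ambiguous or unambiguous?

Witness: [ h b h h ]

Derivation 1: M ⇒ [ W ] ⇒ [ D h ] ⇒ [ h b h h ]
Derivation 2: M ⇒ [ W ] ⇒ [ h U ] ⇒ [ h b h h ]

Two distinct leftmost derivations for the same string.

Ambiguous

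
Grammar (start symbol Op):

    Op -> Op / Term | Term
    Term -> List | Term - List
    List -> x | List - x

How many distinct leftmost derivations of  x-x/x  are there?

2

Parse trees for x-x/x:
  [Op [Op [Term [List [List x] - x]]] / [Term [List x]]]
  [Op [Op [Term [Term [List x]] - [List x]]] / [Term [List x]]]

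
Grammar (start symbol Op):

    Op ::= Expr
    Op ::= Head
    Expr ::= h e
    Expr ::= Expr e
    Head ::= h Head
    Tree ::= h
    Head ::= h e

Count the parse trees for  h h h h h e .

Parse trees for h h h h h e:
  [Op [Head h [Head h [Head h [Head h [Head h e]]]]]]

1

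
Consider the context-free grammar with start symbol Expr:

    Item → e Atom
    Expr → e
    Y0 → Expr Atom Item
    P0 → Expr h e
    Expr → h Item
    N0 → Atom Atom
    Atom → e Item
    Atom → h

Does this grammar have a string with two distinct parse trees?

Only Expr, Item, Atom are reachable from Expr; ignoring the rest: Restricted to the reachable nonterminals, every rule has the form A → t or A → t B, and no two rules for the same A share a first terminal. The grammar encodes a DFA — one run per string.

Unambiguous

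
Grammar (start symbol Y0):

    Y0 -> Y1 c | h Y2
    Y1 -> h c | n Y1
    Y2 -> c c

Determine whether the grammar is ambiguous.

Witness: h c c

Derivation 1: Y0 ⇒ Y1 c ⇒ h c c
Derivation 2: Y0 ⇒ h Y2 ⇒ h c c

Two distinct leftmost derivations for the same string.

Ambiguous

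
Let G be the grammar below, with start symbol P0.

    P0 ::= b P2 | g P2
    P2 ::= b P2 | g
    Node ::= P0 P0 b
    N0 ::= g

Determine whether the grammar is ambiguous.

Only P0, P2 are reachable from P0; ignoring the rest: Restricted to the reachable nonterminals, every rule has the form A → t or A → t B, and no two rules for the same A share a first terminal. The grammar encodes a DFA — one run per string.

Unambiguous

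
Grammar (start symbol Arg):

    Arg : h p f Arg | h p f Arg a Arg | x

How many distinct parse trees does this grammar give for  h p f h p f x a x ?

Parse trees for h p f h p f x a x:
  [Arg h p f [Arg h p f [Arg x] a [Arg x]]]
  [Arg h p f [Arg h p f [Arg x]] a [Arg x]]

2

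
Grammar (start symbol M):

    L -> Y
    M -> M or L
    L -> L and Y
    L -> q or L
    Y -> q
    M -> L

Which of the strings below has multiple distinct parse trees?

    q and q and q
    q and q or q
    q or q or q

q or q or q

q and q and q: 1 tree
q and q or q: 1 tree
q or q or q: 4 trees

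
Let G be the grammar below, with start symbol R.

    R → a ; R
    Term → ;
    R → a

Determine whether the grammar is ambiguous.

Only R is reachable from R; ignoring the rest: Right-recursive list with a separator: after each atom, whether the separator follows determines the rule. One parse per string.

Unambiguous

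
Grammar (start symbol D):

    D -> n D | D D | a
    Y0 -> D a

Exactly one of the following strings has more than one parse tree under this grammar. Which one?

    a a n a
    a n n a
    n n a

a a n a: 2 trees
a n n a: 1 tree
n n a: 1 tree

a a n a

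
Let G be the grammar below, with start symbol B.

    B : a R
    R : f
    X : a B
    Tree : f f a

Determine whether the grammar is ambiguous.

Only B, R are reachable from B; ignoring the rest: Restricted to the reachable nonterminals, every rule has the form A → t or A → t B, and no two rules for the same A share a first terminal. The grammar encodes a DFA — one run per string.

Unambiguous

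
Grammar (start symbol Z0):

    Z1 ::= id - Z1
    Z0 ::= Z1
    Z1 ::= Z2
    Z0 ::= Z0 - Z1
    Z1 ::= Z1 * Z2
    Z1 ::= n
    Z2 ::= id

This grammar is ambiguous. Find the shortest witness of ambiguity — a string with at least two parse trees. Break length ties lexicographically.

id - id

length 1: no string has ≥2 trees
length 3: id - id has 2 parse trees

Two derivations of id - id:
  Z0 ⇒ Z1 ⇒ id - Z1 ⇒ id - Z2 ⇒ id - id
  Z0 ⇒ Z0 - Z1 ⇒ Z1 - Z1 ⇒ Z2 - Z1 ⇒ id - Z1 ⇒ id - Z2 ⇒ id - id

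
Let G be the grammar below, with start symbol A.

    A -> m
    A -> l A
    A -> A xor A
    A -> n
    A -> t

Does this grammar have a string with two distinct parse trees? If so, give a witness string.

Ambiguous

Witness: l m xor m

Derivation 1: A ⇒ l A ⇒ l A xor A ⇒ l m xor A ⇒ l m xor m
Derivation 2: A ⇒ A xor A ⇒ l A xor A ⇒ l m xor A ⇒ l m xor m

Two distinct leftmost derivations for the same string.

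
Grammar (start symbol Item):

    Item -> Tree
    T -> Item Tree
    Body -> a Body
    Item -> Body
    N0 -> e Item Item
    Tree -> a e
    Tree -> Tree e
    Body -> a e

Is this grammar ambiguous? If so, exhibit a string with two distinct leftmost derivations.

Ambiguous

Witness: a e

Derivation 1: Item ⇒ Tree ⇒ a e
Derivation 2: Item ⇒ Body ⇒ a e

Two distinct leftmost derivations for the same string.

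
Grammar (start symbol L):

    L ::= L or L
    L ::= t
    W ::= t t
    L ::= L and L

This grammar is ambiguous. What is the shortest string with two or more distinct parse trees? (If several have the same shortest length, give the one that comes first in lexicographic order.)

t and t and t

length 1: no string has ≥2 trees
length 3: no string has ≥2 trees
length 5: t and t and t has 2 parse trees

Two derivations of t and t and t:
  L ⇒ L and L ⇒ t and L ⇒ t and L and L ⇒ t and t and L ⇒ t and t and t
  L ⇒ L and L ⇒ L and L and L ⇒ t and L and L ⇒ t and t and L ⇒ t and t and t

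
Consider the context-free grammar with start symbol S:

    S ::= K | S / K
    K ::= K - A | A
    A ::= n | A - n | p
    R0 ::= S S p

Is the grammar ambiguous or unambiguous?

Ambiguous

Witness: n - n

Derivation 1: S ⇒ K ⇒ K - A ⇒ A - A ⇒ n - A ⇒ n - n
Derivation 2: S ⇒ K ⇒ A ⇒ A - n ⇒ n - n

Two distinct leftmost derivations for the same string.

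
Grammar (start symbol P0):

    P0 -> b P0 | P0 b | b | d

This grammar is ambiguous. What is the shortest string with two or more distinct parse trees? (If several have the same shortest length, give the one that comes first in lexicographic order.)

b b

length 1: no string has ≥2 trees
length 2: b b has 2 parse trees

Two derivations of b b:
  P0 ⇒ b P0 ⇒ b b
  P0 ⇒ P0 b ⇒ b b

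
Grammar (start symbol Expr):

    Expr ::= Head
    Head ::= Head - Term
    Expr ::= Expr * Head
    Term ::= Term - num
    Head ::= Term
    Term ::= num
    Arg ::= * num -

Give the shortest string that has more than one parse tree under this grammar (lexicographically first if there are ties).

length 1: no string has ≥2 trees
length 3: num - num has 2 parse trees

Two derivations of num - num:
  Expr ⇒ Head ⇒ Head - Term ⇒ Term - Term ⇒ num - Term ⇒ num - num
  Expr ⇒ Head ⇒ Term ⇒ Term - num ⇒ num - num

num - num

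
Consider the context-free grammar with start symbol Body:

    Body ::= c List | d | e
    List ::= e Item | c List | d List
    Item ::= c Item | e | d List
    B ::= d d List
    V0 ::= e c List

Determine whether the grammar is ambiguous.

Unambiguous

(B, V0 are unreachable from Body, so their rules don't affect L(Body).) Restricted to the reachable nonterminals, every rule has the form A → t or A → t B, and no two rules for the same A share a first terminal. The grammar encodes a DFA — one run per string.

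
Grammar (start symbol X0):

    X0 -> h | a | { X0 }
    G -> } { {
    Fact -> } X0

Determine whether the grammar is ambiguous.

Only X0 is reachable from X0; ignoring the rest: Each string is a nest of matched brackets around a single atom. An opening bracket forces the recursive rule; an atom forces the base rule.

Unambiguous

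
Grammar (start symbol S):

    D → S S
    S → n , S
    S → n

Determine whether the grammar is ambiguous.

Unambiguous

Only S is reachable from S; ignoring the rest: The reachable grammar is A → atom sep A | atom. Each atom is followed by either the separator (recurse) or end-of-string (stop) — no choice point.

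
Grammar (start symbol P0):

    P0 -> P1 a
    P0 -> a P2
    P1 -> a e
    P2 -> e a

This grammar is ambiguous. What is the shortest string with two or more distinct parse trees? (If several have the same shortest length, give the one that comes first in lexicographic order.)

length 3: a e a has 2 parse trees

Two derivations of a e a:
  P0 ⇒ P1 a ⇒ a e a
  P0 ⇒ a P2 ⇒ a e a

a e a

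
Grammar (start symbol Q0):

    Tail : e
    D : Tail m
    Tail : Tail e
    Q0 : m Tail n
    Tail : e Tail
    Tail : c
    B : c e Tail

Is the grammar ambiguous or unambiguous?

Witness: m e e n

Derivation 1: Q0 ⇒ m Tail n ⇒ m Tail e n ⇒ m e e n
Derivation 2: Q0 ⇒ m Tail n ⇒ m e Tail n ⇒ m e e n

Two distinct leftmost derivations for the same string.

Ambiguous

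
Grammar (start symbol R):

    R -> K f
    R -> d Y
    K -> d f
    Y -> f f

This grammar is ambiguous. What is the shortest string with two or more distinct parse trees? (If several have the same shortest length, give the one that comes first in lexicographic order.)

length 3: d f f has 2 parse trees

Two derivations of d f f:
  R ⇒ K f ⇒ d f f
  R ⇒ d Y ⇒ d f f

d f f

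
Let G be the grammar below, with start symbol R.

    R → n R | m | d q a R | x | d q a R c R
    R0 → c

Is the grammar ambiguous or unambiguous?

Witness: d q a d q a m c m

Derivation 1: R ⇒ d q a R ⇒ d q a d q a R c R ⇒ d q a d q a m c R ⇒ d q a d q a m c m
Derivation 2: R ⇒ d q a R c R ⇒ d q a d q a R c R ⇒ d q a d q a m c R ⇒ d q a d q a m c m

Two distinct leftmost derivations for the same string.

Ambiguous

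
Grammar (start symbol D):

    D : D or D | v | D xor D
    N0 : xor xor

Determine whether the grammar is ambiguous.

Ambiguous

Witness: v or v or v

Derivation 1: D ⇒ D or D ⇒ D or D or D ⇒ v or D or D ⇒ v or v or D ⇒ v or v or v
Derivation 2: D ⇒ D or D ⇒ v or D ⇒ v or D or D ⇒ v or v or D ⇒ v or v or v

Two distinct leftmost derivations for the same string.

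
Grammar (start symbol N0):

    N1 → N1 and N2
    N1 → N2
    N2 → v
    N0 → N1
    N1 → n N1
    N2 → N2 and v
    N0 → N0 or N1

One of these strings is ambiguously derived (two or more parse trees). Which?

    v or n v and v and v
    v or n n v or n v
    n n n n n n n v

v or n v and v and v

v or n v and v and v: 8 trees
v or n n v or n v: 1 tree
n n n n n n n v: 1 tree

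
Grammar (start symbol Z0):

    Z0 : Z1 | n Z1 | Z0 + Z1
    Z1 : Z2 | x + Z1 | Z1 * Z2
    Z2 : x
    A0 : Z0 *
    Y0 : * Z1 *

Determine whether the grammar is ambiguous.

Witness: x + x

Derivation 1: Z0 ⇒ Z1 ⇒ x + Z1 ⇒ x + Z2 ⇒ x + x
Derivation 2: Z0 ⇒ Z0 + Z1 ⇒ Z1 + Z1 ⇒ Z2 + Z1 ⇒ x + Z1 ⇒ x + Z2 ⇒ x + x

Two distinct leftmost derivations for the same string.

Ambiguous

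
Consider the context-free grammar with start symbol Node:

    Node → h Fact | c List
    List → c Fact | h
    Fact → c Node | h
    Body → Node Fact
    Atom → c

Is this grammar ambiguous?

(Body, Atom are unreachable from Node, so their rules don't affect L(Node).) Restricted to the reachable nonterminals, every rule has the form A → t or A → t B, and no two rules for the same A share a first terminal. The grammar encodes a DFA — one run per string.

Unambiguous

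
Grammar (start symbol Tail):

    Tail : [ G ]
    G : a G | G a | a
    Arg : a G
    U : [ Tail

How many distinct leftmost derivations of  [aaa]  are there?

4

Parse trees for [aaa]:
  [Tail [ [G a [G a [G a]]] ]]
  [Tail [ [G a [G [G a] a]] ]]
  [Tail [ [G [G a [G a]] a] ]]
  [Tail [ [G [G [G a] a] a] ]]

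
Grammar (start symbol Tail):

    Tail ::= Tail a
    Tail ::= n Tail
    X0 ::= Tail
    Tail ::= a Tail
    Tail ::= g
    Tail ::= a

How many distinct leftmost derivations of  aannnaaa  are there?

Parse trees for aannnaaa (showing first 6 of 29):
  [Tail [Tail [Tail a [Tail a [Tail n [Tail n [Tail n [Tail a]]]]]] a] a]
  [Tail [Tail a [Tail [Tail a [Tail n [Tail n [Tail n [Tail a]]]]] a]] a]
  [Tail [Tail a [Tail a [Tail [Tail n [Tail n [Tail n [Tail a]]]] a]]] a]
  [Tail [Tail a [Tail a [Tail n [Tail [Tail n [Tail n [Tail a]]] a]]]] a]
  [Tail [Tail a [Tail a [Tail n [Tail n [Tail [Tail n [Tail a]] a]]]]] a]
  [Tail [Tail a [Tail a [Tail n [Tail n [Tail n [Tail [Tail a] a]]]]]] a]

29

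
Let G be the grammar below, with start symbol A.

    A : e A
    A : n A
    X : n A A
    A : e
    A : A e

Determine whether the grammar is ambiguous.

Witness: e e

Derivation 1: A ⇒ e A ⇒ e e
Derivation 2: A ⇒ A e ⇒ e e

Two distinct leftmost derivations for the same string.

Ambiguous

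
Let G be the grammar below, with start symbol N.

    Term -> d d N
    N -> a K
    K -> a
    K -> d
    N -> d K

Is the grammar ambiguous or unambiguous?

Only N, K are reachable from N; ignoring the rest: Restricted to the reachable nonterminals, every rule has the form A → t or A → t B, and no two rules for the same A share a first terminal. The grammar encodes a DFA — one run per string.

Unambiguous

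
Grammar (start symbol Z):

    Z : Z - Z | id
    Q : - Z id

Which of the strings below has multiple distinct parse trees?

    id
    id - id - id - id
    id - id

id - id - id - id

id: 1 tree
id - id - id - id: 5 trees
id - id: 1 tree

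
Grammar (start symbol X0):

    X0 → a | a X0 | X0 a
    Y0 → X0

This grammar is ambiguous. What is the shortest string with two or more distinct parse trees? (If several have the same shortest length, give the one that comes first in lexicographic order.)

length 1: no string has ≥2 trees
length 2: a a has 2 parse trees

Two derivations of a a:
  X0 ⇒ a X0 ⇒ a a
  X0 ⇒ X0 a ⇒ a a

a a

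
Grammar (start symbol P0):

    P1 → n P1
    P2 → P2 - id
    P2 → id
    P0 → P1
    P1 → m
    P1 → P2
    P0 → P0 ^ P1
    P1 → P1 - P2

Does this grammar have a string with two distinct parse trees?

Ambiguous

Witness: id - id

Derivation 1: P0 ⇒ P1 ⇒ P2 ⇒ P2 - id ⇒ id - id
Derivation 2: P0 ⇒ P1 ⇒ P1 - P2 ⇒ P2 - P2 ⇒ id - P2 ⇒ id - id

Two distinct leftmost derivations for the same string.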